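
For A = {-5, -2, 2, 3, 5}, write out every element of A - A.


A - A = {a - a' : a, a' ∈ A}.
Compute a - a' for each ordered pair (a, a'):
a = -5: -5--5=0, -5--2=-3, -5-2=-7, -5-3=-8, -5-5=-10
a = -2: -2--5=3, -2--2=0, -2-2=-4, -2-3=-5, -2-5=-7
a = 2: 2--5=7, 2--2=4, 2-2=0, 2-3=-1, 2-5=-3
a = 3: 3--5=8, 3--2=5, 3-2=1, 3-3=0, 3-5=-2
a = 5: 5--5=10, 5--2=7, 5-2=3, 5-3=2, 5-5=0
Collecting distinct values (and noting 0 appears from a-a):
A - A = {-10, -8, -7, -5, -4, -3, -2, -1, 0, 1, 2, 3, 4, 5, 7, 8, 10}
|A - A| = 17

A - A = {-10, -8, -7, -5, -4, -3, -2, -1, 0, 1, 2, 3, 4, 5, 7, 8, 10}


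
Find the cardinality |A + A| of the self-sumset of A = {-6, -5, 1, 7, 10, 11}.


A + A = {a + a' : a, a' ∈ A}; |A| = 6.
General bounds: 2|A| - 1 ≤ |A + A| ≤ |A|(|A|+1)/2, i.e. 11 ≤ |A + A| ≤ 21.
Lower bound 2|A|-1 is attained iff A is an arithmetic progression.
Enumerate sums a + a' for a ≤ a' (symmetric, so this suffices):
a = -6: -6+-6=-12, -6+-5=-11, -6+1=-5, -6+7=1, -6+10=4, -6+11=5
a = -5: -5+-5=-10, -5+1=-4, -5+7=2, -5+10=5, -5+11=6
a = 1: 1+1=2, 1+7=8, 1+10=11, 1+11=12
a = 7: 7+7=14, 7+10=17, 7+11=18
a = 10: 10+10=20, 10+11=21
a = 11: 11+11=22
Distinct sums: {-12, -11, -10, -5, -4, 1, 2, 4, 5, 6, 8, 11, 12, 14, 17, 18, 20, 21, 22}
|A + A| = 19

|A + A| = 19


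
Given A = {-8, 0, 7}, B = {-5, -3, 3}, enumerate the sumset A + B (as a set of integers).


A + B = {a + b : a ∈ A, b ∈ B}.
Enumerate all |A|·|B| = 3·3 = 9 pairs (a, b) and collect distinct sums.
a = -8: -8+-5=-13, -8+-3=-11, -8+3=-5
a = 0: 0+-5=-5, 0+-3=-3, 0+3=3
a = 7: 7+-5=2, 7+-3=4, 7+3=10
Collecting distinct sums: A + B = {-13, -11, -5, -3, 2, 3, 4, 10}
|A + B| = 8

A + B = {-13, -11, -5, -3, 2, 3, 4, 10}


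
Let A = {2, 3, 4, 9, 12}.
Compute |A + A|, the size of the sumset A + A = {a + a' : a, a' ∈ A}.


A + A = {a + a' : a, a' ∈ A}; |A| = 5.
General bounds: 2|A| - 1 ≤ |A + A| ≤ |A|(|A|+1)/2, i.e. 9 ≤ |A + A| ≤ 15.
Lower bound 2|A|-1 is attained iff A is an arithmetic progression.
Enumerate sums a + a' for a ≤ a' (symmetric, so this suffices):
a = 2: 2+2=4, 2+3=5, 2+4=6, 2+9=11, 2+12=14
a = 3: 3+3=6, 3+4=7, 3+9=12, 3+12=15
a = 4: 4+4=8, 4+9=13, 4+12=16
a = 9: 9+9=18, 9+12=21
a = 12: 12+12=24
Distinct sums: {4, 5, 6, 7, 8, 11, 12, 13, 14, 15, 16, 18, 21, 24}
|A + A| = 14

|A + A| = 14


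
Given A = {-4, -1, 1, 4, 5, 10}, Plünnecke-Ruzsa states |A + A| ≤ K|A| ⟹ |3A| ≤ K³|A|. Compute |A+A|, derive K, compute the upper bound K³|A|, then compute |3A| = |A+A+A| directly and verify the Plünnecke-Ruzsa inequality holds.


|A| = 6.
Step 1: Compute A + A by enumerating all 36 pairs.
A + A = {-8, -5, -3, -2, 0, 1, 2, 3, 4, 5, 6, 8, 9, 10, 11, 14, 15, 20}, so |A + A| = 18.
Step 2: Doubling constant K = |A + A|/|A| = 18/6 = 18/6 ≈ 3.0000.
Step 3: Plünnecke-Ruzsa gives |3A| ≤ K³·|A| = (3.0000)³ · 6 ≈ 162.0000.
Step 4: Compute 3A = A + A + A directly by enumerating all triples (a,b,c) ∈ A³; |3A| = 32.
Step 5: Check 32 ≤ 162.0000? Yes ✓.

K = 18/6, Plünnecke-Ruzsa bound K³|A| ≈ 162.0000, |3A| = 32, inequality holds.


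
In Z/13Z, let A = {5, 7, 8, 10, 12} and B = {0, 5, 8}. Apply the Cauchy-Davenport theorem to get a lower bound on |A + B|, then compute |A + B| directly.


Cauchy-Davenport: |A + B| ≥ min(p, |A| + |B| - 1) for A, B nonempty in Z/pZ.
|A| = 5, |B| = 3, p = 13.
CD lower bound = min(13, 5 + 3 - 1) = min(13, 7) = 7.
Compute A + B mod 13 directly:
a = 5: 5+0=5, 5+5=10, 5+8=0
a = 7: 7+0=7, 7+5=12, 7+8=2
a = 8: 8+0=8, 8+5=0, 8+8=3
a = 10: 10+0=10, 10+5=2, 10+8=5
a = 12: 12+0=12, 12+5=4, 12+8=7
A + B = {0, 2, 3, 4, 5, 7, 8, 10, 12}, so |A + B| = 9.
Verify: 9 ≥ 7? Yes ✓.

CD lower bound = 7, actual |A + B| = 9.


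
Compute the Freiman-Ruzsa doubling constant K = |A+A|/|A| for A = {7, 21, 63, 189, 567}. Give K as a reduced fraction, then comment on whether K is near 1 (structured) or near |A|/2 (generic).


|A| = 5.
Compute A + A by enumerating all 25 pairs.
A + A = {14, 28, 42, 70, 84, 126, 196, 210, 252, 378, 574, 588, 630, 756, 1134}, so |A + A| = 15.
K = |A + A| / |A| = 15/5 = 3/1 ≈ 3.0000.
Reference: AP of size 5 gives K = 9/5 ≈ 1.8000; a fully generic set of size 5 gives K ≈ 3.0000.

|A| = 5, |A + A| = 15, K = 15/5 = 3/1.


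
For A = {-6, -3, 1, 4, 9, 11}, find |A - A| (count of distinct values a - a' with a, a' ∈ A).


A - A = {a - a' : a, a' ∈ A}; |A| = 6.
Bounds: 2|A|-1 ≤ |A - A| ≤ |A|² - |A| + 1, i.e. 11 ≤ |A - A| ≤ 31.
Note: 0 ∈ A - A always (from a - a). The set is symmetric: if d ∈ A - A then -d ∈ A - A.
Enumerate nonzero differences d = a - a' with a > a' (then include -d):
Positive differences: {2, 3, 4, 5, 7, 8, 10, 12, 14, 15, 17}
Full difference set: {0} ∪ (positive diffs) ∪ (negative diffs).
|A - A| = 1 + 2·11 = 23 (matches direct enumeration: 23).

|A - A| = 23


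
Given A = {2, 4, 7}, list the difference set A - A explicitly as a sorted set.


A - A = {a - a' : a, a' ∈ A}.
Compute a - a' for each ordered pair (a, a'):
a = 2: 2-2=0, 2-4=-2, 2-7=-5
a = 4: 4-2=2, 4-4=0, 4-7=-3
a = 7: 7-2=5, 7-4=3, 7-7=0
Collecting distinct values (and noting 0 appears from a-a):
A - A = {-5, -3, -2, 0, 2, 3, 5}
|A - A| = 7

A - A = {-5, -3, -2, 0, 2, 3, 5}


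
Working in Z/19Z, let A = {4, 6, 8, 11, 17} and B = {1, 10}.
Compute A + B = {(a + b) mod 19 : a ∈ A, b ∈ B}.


Work in Z/19Z: reduce every sum a + b modulo 19.
Enumerate all 10 pairs:
a = 4: 4+1=5, 4+10=14
a = 6: 6+1=7, 6+10=16
a = 8: 8+1=9, 8+10=18
a = 11: 11+1=12, 11+10=2
a = 17: 17+1=18, 17+10=8
Distinct residues collected: {2, 5, 7, 8, 9, 12, 14, 16, 18}
|A + B| = 9 (out of 19 total residues).

A + B = {2, 5, 7, 8, 9, 12, 14, 16, 18}


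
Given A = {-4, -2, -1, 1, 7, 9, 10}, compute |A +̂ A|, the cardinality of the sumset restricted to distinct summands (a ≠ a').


Restricted sumset: A +̂ A = {a + a' : a ∈ A, a' ∈ A, a ≠ a'}.
Equivalently, take A + A and drop any sum 2a that is achievable ONLY as a + a for a ∈ A (i.e. sums representable only with equal summands).
Enumerate pairs (a, a') with a < a' (symmetric, so each unordered pair gives one sum; this covers all a ≠ a'):
  -4 + -2 = -6
  -4 + -1 = -5
  -4 + 1 = -3
  -4 + 7 = 3
  -4 + 9 = 5
  -4 + 10 = 6
  -2 + -1 = -3
  -2 + 1 = -1
  -2 + 7 = 5
  -2 + 9 = 7
  -2 + 10 = 8
  -1 + 1 = 0
  -1 + 7 = 6
  -1 + 9 = 8
  -1 + 10 = 9
  1 + 7 = 8
  1 + 9 = 10
  1 + 10 = 11
  7 + 9 = 16
  7 + 10 = 17
  9 + 10 = 19
Collected distinct sums: {-6, -5, -3, -1, 0, 3, 5, 6, 7, 8, 9, 10, 11, 16, 17, 19}
|A +̂ A| = 16
(Reference bound: |A +̂ A| ≥ 2|A| - 3 for |A| ≥ 2, with |A| = 7 giving ≥ 11.)

|A +̂ A| = 16


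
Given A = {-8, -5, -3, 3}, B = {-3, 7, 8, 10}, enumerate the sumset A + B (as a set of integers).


A + B = {a + b : a ∈ A, b ∈ B}.
Enumerate all |A|·|B| = 4·4 = 16 pairs (a, b) and collect distinct sums.
a = -8: -8+-3=-11, -8+7=-1, -8+8=0, -8+10=2
a = -5: -5+-3=-8, -5+7=2, -5+8=3, -5+10=5
a = -3: -3+-3=-6, -3+7=4, -3+8=5, -3+10=7
a = 3: 3+-3=0, 3+7=10, 3+8=11, 3+10=13
Collecting distinct sums: A + B = {-11, -8, -6, -1, 0, 2, 3, 4, 5, 7, 10, 11, 13}
|A + B| = 13

A + B = {-11, -8, -6, -1, 0, 2, 3, 4, 5, 7, 10, 11, 13}


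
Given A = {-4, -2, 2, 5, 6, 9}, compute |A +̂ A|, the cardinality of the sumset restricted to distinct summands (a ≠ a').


Restricted sumset: A +̂ A = {a + a' : a ∈ A, a' ∈ A, a ≠ a'}.
Equivalently, take A + A and drop any sum 2a that is achievable ONLY as a + a for a ∈ A (i.e. sums representable only with equal summands).
Enumerate pairs (a, a') with a < a' (symmetric, so each unordered pair gives one sum; this covers all a ≠ a'):
  -4 + -2 = -6
  -4 + 2 = -2
  -4 + 5 = 1
  -4 + 6 = 2
  -4 + 9 = 5
  -2 + 2 = 0
  -2 + 5 = 3
  -2 + 6 = 4
  -2 + 9 = 7
  2 + 5 = 7
  2 + 6 = 8
  2 + 9 = 11
  5 + 6 = 11
  5 + 9 = 14
  6 + 9 = 15
Collected distinct sums: {-6, -2, 0, 1, 2, 3, 4, 5, 7, 8, 11, 14, 15}
|A +̂ A| = 13
(Reference bound: |A +̂ A| ≥ 2|A| - 3 for |A| ≥ 2, with |A| = 6 giving ≥ 9.)

|A +̂ A| = 13


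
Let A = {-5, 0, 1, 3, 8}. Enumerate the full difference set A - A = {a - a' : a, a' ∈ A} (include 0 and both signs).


A - A = {a - a' : a, a' ∈ A}.
Compute a - a' for each ordered pair (a, a'):
a = -5: -5--5=0, -5-0=-5, -5-1=-6, -5-3=-8, -5-8=-13
a = 0: 0--5=5, 0-0=0, 0-1=-1, 0-3=-3, 0-8=-8
a = 1: 1--5=6, 1-0=1, 1-1=0, 1-3=-2, 1-8=-7
a = 3: 3--5=8, 3-0=3, 3-1=2, 3-3=0, 3-8=-5
a = 8: 8--5=13, 8-0=8, 8-1=7, 8-3=5, 8-8=0
Collecting distinct values (and noting 0 appears from a-a):
A - A = {-13, -8, -7, -6, -5, -3, -2, -1, 0, 1, 2, 3, 5, 6, 7, 8, 13}
|A - A| = 17

A - A = {-13, -8, -7, -6, -5, -3, -2, -1, 0, 1, 2, 3, 5, 6, 7, 8, 13}


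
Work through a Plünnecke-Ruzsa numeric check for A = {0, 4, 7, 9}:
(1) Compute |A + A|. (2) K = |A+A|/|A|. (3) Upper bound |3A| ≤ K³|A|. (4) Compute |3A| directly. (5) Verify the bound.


|A| = 4.
Step 1: Compute A + A by enumerating all 16 pairs.
A + A = {0, 4, 7, 8, 9, 11, 13, 14, 16, 18}, so |A + A| = 10.
Step 2: Doubling constant K = |A + A|/|A| = 10/4 = 10/4 ≈ 2.5000.
Step 3: Plünnecke-Ruzsa gives |3A| ≤ K³·|A| = (2.5000)³ · 4 ≈ 62.5000.
Step 4: Compute 3A = A + A + A directly by enumerating all triples (a,b,c) ∈ A³; |3A| = 19.
Step 5: Check 19 ≤ 62.5000? Yes ✓.

K = 10/4, Plünnecke-Ruzsa bound K³|A| ≈ 62.5000, |3A| = 19, inequality holds.


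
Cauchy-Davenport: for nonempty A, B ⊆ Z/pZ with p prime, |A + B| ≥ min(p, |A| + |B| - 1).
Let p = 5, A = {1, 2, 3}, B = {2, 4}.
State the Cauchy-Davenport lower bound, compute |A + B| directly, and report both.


Cauchy-Davenport: |A + B| ≥ min(p, |A| + |B| - 1) for A, B nonempty in Z/pZ.
|A| = 3, |B| = 2, p = 5.
CD lower bound = min(5, 3 + 2 - 1) = min(5, 4) = 4.
Compute A + B mod 5 directly:
a = 1: 1+2=3, 1+4=0
a = 2: 2+2=4, 2+4=1
a = 3: 3+2=0, 3+4=2
A + B = {0, 1, 2, 3, 4}, so |A + B| = 5.
Verify: 5 ≥ 4? Yes ✓.

CD lower bound = 4, actual |A + B| = 5.


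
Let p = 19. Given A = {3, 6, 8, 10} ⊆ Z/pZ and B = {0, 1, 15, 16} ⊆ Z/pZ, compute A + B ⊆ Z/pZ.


Work in Z/19Z: reduce every sum a + b modulo 19.
Enumerate all 16 pairs:
a = 3: 3+0=3, 3+1=4, 3+15=18, 3+16=0
a = 6: 6+0=6, 6+1=7, 6+15=2, 6+16=3
a = 8: 8+0=8, 8+1=9, 8+15=4, 8+16=5
a = 10: 10+0=10, 10+1=11, 10+15=6, 10+16=7
Distinct residues collected: {0, 2, 3, 4, 5, 6, 7, 8, 9, 10, 11, 18}
|A + B| = 12 (out of 19 total residues).

A + B = {0, 2, 3, 4, 5, 6, 7, 8, 9, 10, 11, 18}


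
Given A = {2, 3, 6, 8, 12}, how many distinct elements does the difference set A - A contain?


A - A = {a - a' : a, a' ∈ A}; |A| = 5.
Bounds: 2|A|-1 ≤ |A - A| ≤ |A|² - |A| + 1, i.e. 9 ≤ |A - A| ≤ 21.
Note: 0 ∈ A - A always (from a - a). The set is symmetric: if d ∈ A - A then -d ∈ A - A.
Enumerate nonzero differences d = a - a' with a > a' (then include -d):
Positive differences: {1, 2, 3, 4, 5, 6, 9, 10}
Full difference set: {0} ∪ (positive diffs) ∪ (negative diffs).
|A - A| = 1 + 2·8 = 17 (matches direct enumeration: 17).

|A - A| = 17


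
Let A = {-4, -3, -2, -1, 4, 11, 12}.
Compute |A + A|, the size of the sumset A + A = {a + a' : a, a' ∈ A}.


A + A = {a + a' : a, a' ∈ A}; |A| = 7.
General bounds: 2|A| - 1 ≤ |A + A| ≤ |A|(|A|+1)/2, i.e. 13 ≤ |A + A| ≤ 28.
Lower bound 2|A|-1 is attained iff A is an arithmetic progression.
Enumerate sums a + a' for a ≤ a' (symmetric, so this suffices):
a = -4: -4+-4=-8, -4+-3=-7, -4+-2=-6, -4+-1=-5, -4+4=0, -4+11=7, -4+12=8
a = -3: -3+-3=-6, -3+-2=-5, -3+-1=-4, -3+4=1, -3+11=8, -3+12=9
a = -2: -2+-2=-4, -2+-1=-3, -2+4=2, -2+11=9, -2+12=10
a = -1: -1+-1=-2, -1+4=3, -1+11=10, -1+12=11
a = 4: 4+4=8, 4+11=15, 4+12=16
a = 11: 11+11=22, 11+12=23
a = 12: 12+12=24
Distinct sums: {-8, -7, -6, -5, -4, -3, -2, 0, 1, 2, 3, 7, 8, 9, 10, 11, 15, 16, 22, 23, 24}
|A + A| = 21

|A + A| = 21


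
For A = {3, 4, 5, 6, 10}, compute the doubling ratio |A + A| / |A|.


|A| = 5.
Compute A + A by enumerating all 25 pairs.
A + A = {6, 7, 8, 9, 10, 11, 12, 13, 14, 15, 16, 20}, so |A + A| = 12.
K = |A + A| / |A| = 12/5 (already in lowest terms) ≈ 2.4000.
Reference: AP of size 5 gives K = 9/5 ≈ 1.8000; a fully generic set of size 5 gives K ≈ 3.0000.

|A| = 5, |A + A| = 12, K = 12/5.


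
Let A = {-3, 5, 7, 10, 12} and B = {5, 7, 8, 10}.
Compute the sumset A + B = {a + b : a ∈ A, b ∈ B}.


A + B = {a + b : a ∈ A, b ∈ B}.
Enumerate all |A|·|B| = 5·4 = 20 pairs (a, b) and collect distinct sums.
a = -3: -3+5=2, -3+7=4, -3+8=5, -3+10=7
a = 5: 5+5=10, 5+7=12, 5+8=13, 5+10=15
a = 7: 7+5=12, 7+7=14, 7+8=15, 7+10=17
a = 10: 10+5=15, 10+7=17, 10+8=18, 10+10=20
a = 12: 12+5=17, 12+7=19, 12+8=20, 12+10=22
Collecting distinct sums: A + B = {2, 4, 5, 7, 10, 12, 13, 14, 15, 17, 18, 19, 20, 22}
|A + B| = 14

A + B = {2, 4, 5, 7, 10, 12, 13, 14, 15, 17, 18, 19, 20, 22}


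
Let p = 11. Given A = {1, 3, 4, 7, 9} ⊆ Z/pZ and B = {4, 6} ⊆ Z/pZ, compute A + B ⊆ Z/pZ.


Work in Z/11Z: reduce every sum a + b modulo 11.
Enumerate all 10 pairs:
a = 1: 1+4=5, 1+6=7
a = 3: 3+4=7, 3+6=9
a = 4: 4+4=8, 4+6=10
a = 7: 7+4=0, 7+6=2
a = 9: 9+4=2, 9+6=4
Distinct residues collected: {0, 2, 4, 5, 7, 8, 9, 10}
|A + B| = 8 (out of 11 total residues).

A + B = {0, 2, 4, 5, 7, 8, 9, 10}


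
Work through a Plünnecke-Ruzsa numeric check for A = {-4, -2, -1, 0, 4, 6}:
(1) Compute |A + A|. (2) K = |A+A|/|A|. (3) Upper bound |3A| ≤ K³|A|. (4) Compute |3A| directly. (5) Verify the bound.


|A| = 6.
Step 1: Compute A + A by enumerating all 36 pairs.
A + A = {-8, -6, -5, -4, -3, -2, -1, 0, 2, 3, 4, 5, 6, 8, 10, 12}, so |A + A| = 16.
Step 2: Doubling constant K = |A + A|/|A| = 16/6 = 16/6 ≈ 2.6667.
Step 3: Plünnecke-Ruzsa gives |3A| ≤ K³·|A| = (2.6667)³ · 6 ≈ 113.7778.
Step 4: Compute 3A = A + A + A directly by enumerating all triples (a,b,c) ∈ A³; |3A| = 27.
Step 5: Check 27 ≤ 113.7778? Yes ✓.

K = 16/6, Plünnecke-Ruzsa bound K³|A| ≈ 113.7778, |3A| = 27, inequality holds.


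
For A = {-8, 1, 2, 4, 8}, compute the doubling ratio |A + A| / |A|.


|A| = 5.
Compute A + A by enumerating all 25 pairs.
A + A = {-16, -7, -6, -4, 0, 2, 3, 4, 5, 6, 8, 9, 10, 12, 16}, so |A + A| = 15.
K = |A + A| / |A| = 15/5 = 3/1 ≈ 3.0000.
Reference: AP of size 5 gives K = 9/5 ≈ 1.8000; a fully generic set of size 5 gives K ≈ 3.0000.

|A| = 5, |A + A| = 15, K = 15/5 = 3/1.


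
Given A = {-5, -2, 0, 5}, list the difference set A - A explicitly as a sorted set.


A - A = {a - a' : a, a' ∈ A}.
Compute a - a' for each ordered pair (a, a'):
a = -5: -5--5=0, -5--2=-3, -5-0=-5, -5-5=-10
a = -2: -2--5=3, -2--2=0, -2-0=-2, -2-5=-7
a = 0: 0--5=5, 0--2=2, 0-0=0, 0-5=-5
a = 5: 5--5=10, 5--2=7, 5-0=5, 5-5=0
Collecting distinct values (and noting 0 appears from a-a):
A - A = {-10, -7, -5, -3, -2, 0, 2, 3, 5, 7, 10}
|A - A| = 11

A - A = {-10, -7, -5, -3, -2, 0, 2, 3, 5, 7, 10}


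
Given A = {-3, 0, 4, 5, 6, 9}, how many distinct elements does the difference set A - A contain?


A - A = {a - a' : a, a' ∈ A}; |A| = 6.
Bounds: 2|A|-1 ≤ |A - A| ≤ |A|² - |A| + 1, i.e. 11 ≤ |A - A| ≤ 31.
Note: 0 ∈ A - A always (from a - a). The set is symmetric: if d ∈ A - A then -d ∈ A - A.
Enumerate nonzero differences d = a - a' with a > a' (then include -d):
Positive differences: {1, 2, 3, 4, 5, 6, 7, 8, 9, 12}
Full difference set: {0} ∪ (positive diffs) ∪ (negative diffs).
|A - A| = 1 + 2·10 = 21 (matches direct enumeration: 21).

|A - A| = 21


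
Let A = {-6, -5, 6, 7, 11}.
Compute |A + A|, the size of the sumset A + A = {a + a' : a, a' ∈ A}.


A + A = {a + a' : a, a' ∈ A}; |A| = 5.
General bounds: 2|A| - 1 ≤ |A + A| ≤ |A|(|A|+1)/2, i.e. 9 ≤ |A + A| ≤ 15.
Lower bound 2|A|-1 is attained iff A is an arithmetic progression.
Enumerate sums a + a' for a ≤ a' (symmetric, so this suffices):
a = -6: -6+-6=-12, -6+-5=-11, -6+6=0, -6+7=1, -6+11=5
a = -5: -5+-5=-10, -5+6=1, -5+7=2, -5+11=6
a = 6: 6+6=12, 6+7=13, 6+11=17
a = 7: 7+7=14, 7+11=18
a = 11: 11+11=22
Distinct sums: {-12, -11, -10, 0, 1, 2, 5, 6, 12, 13, 14, 17, 18, 22}
|A + A| = 14

|A + A| = 14


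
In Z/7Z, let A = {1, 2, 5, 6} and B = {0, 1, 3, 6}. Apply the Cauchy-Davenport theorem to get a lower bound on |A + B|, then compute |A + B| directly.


Cauchy-Davenport: |A + B| ≥ min(p, |A| + |B| - 1) for A, B nonempty in Z/pZ.
|A| = 4, |B| = 4, p = 7.
CD lower bound = min(7, 4 + 4 - 1) = min(7, 7) = 7.
Compute A + B mod 7 directly:
a = 1: 1+0=1, 1+1=2, 1+3=4, 1+6=0
a = 2: 2+0=2, 2+1=3, 2+3=5, 2+6=1
a = 5: 5+0=5, 5+1=6, 5+3=1, 5+6=4
a = 6: 6+0=6, 6+1=0, 6+3=2, 6+6=5
A + B = {0, 1, 2, 3, 4, 5, 6}, so |A + B| = 7.
Verify: 7 ≥ 7? Yes ✓.

CD lower bound = 7, actual |A + B| = 7.


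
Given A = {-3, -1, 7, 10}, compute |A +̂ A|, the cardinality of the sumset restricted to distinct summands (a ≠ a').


Restricted sumset: A +̂ A = {a + a' : a ∈ A, a' ∈ A, a ≠ a'}.
Equivalently, take A + A and drop any sum 2a that is achievable ONLY as a + a for a ∈ A (i.e. sums representable only with equal summands).
Enumerate pairs (a, a') with a < a' (symmetric, so each unordered pair gives one sum; this covers all a ≠ a'):
  -3 + -1 = -4
  -3 + 7 = 4
  -3 + 10 = 7
  -1 + 7 = 6
  -1 + 10 = 9
  7 + 10 = 17
Collected distinct sums: {-4, 4, 6, 7, 9, 17}
|A +̂ A| = 6
(Reference bound: |A +̂ A| ≥ 2|A| - 3 for |A| ≥ 2, with |A| = 4 giving ≥ 5.)

|A +̂ A| = 6


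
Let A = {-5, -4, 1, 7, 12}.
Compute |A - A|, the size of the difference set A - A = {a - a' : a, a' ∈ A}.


A - A = {a - a' : a, a' ∈ A}; |A| = 5.
Bounds: 2|A|-1 ≤ |A - A| ≤ |A|² - |A| + 1, i.e. 9 ≤ |A - A| ≤ 21.
Note: 0 ∈ A - A always (from a - a). The set is symmetric: if d ∈ A - A then -d ∈ A - A.
Enumerate nonzero differences d = a - a' with a > a' (then include -d):
Positive differences: {1, 5, 6, 11, 12, 16, 17}
Full difference set: {0} ∪ (positive diffs) ∪ (negative diffs).
|A - A| = 1 + 2·7 = 15 (matches direct enumeration: 15).

|A - A| = 15


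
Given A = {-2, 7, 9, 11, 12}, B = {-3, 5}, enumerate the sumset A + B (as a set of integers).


A + B = {a + b : a ∈ A, b ∈ B}.
Enumerate all |A|·|B| = 5·2 = 10 pairs (a, b) and collect distinct sums.
a = -2: -2+-3=-5, -2+5=3
a = 7: 7+-3=4, 7+5=12
a = 9: 9+-3=6, 9+5=14
a = 11: 11+-3=8, 11+5=16
a = 12: 12+-3=9, 12+5=17
Collecting distinct sums: A + B = {-5, 3, 4, 6, 8, 9, 12, 14, 16, 17}
|A + B| = 10

A + B = {-5, 3, 4, 6, 8, 9, 12, 14, 16, 17}


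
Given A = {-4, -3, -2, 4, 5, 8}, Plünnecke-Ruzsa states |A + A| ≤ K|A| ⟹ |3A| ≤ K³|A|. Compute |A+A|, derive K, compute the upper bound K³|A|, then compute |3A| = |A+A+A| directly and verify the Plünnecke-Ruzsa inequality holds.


|A| = 6.
Step 1: Compute A + A by enumerating all 36 pairs.
A + A = {-8, -7, -6, -5, -4, 0, 1, 2, 3, 4, 5, 6, 8, 9, 10, 12, 13, 16}, so |A + A| = 18.
Step 2: Doubling constant K = |A + A|/|A| = 18/6 = 18/6 ≈ 3.0000.
Step 3: Plünnecke-Ruzsa gives |3A| ≤ K³·|A| = (3.0000)³ · 6 ≈ 162.0000.
Step 4: Compute 3A = A + A + A directly by enumerating all triples (a,b,c) ∈ A³; |3A| = 33.
Step 5: Check 33 ≤ 162.0000? Yes ✓.

K = 18/6, Plünnecke-Ruzsa bound K³|A| ≈ 162.0000, |3A| = 33, inequality holds.


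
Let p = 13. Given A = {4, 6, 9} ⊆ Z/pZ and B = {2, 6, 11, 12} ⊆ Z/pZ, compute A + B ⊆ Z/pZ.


Work in Z/13Z: reduce every sum a + b modulo 13.
Enumerate all 12 pairs:
a = 4: 4+2=6, 4+6=10, 4+11=2, 4+12=3
a = 6: 6+2=8, 6+6=12, 6+11=4, 6+12=5
a = 9: 9+2=11, 9+6=2, 9+11=7, 9+12=8
Distinct residues collected: {2, 3, 4, 5, 6, 7, 8, 10, 11, 12}
|A + B| = 10 (out of 13 total residues).

A + B = {2, 3, 4, 5, 6, 7, 8, 10, 11, 12}


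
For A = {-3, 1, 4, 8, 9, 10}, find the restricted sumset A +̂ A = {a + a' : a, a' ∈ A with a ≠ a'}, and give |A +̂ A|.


Restricted sumset: A +̂ A = {a + a' : a ∈ A, a' ∈ A, a ≠ a'}.
Equivalently, take A + A and drop any sum 2a that is achievable ONLY as a + a for a ∈ A (i.e. sums representable only with equal summands).
Enumerate pairs (a, a') with a < a' (symmetric, so each unordered pair gives one sum; this covers all a ≠ a'):
  -3 + 1 = -2
  -3 + 4 = 1
  -3 + 8 = 5
  -3 + 9 = 6
  -3 + 10 = 7
  1 + 4 = 5
  1 + 8 = 9
  1 + 9 = 10
  1 + 10 = 11
  4 + 8 = 12
  4 + 9 = 13
  4 + 10 = 14
  8 + 9 = 17
  8 + 10 = 18
  9 + 10 = 19
Collected distinct sums: {-2, 1, 5, 6, 7, 9, 10, 11, 12, 13, 14, 17, 18, 19}
|A +̂ A| = 14
(Reference bound: |A +̂ A| ≥ 2|A| - 3 for |A| ≥ 2, with |A| = 6 giving ≥ 9.)

|A +̂ A| = 14


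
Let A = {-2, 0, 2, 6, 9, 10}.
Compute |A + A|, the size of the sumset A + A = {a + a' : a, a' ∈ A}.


A + A = {a + a' : a, a' ∈ A}; |A| = 6.
General bounds: 2|A| - 1 ≤ |A + A| ≤ |A|(|A|+1)/2, i.e. 11 ≤ |A + A| ≤ 21.
Lower bound 2|A|-1 is attained iff A is an arithmetic progression.
Enumerate sums a + a' for a ≤ a' (symmetric, so this suffices):
a = -2: -2+-2=-4, -2+0=-2, -2+2=0, -2+6=4, -2+9=7, -2+10=8
a = 0: 0+0=0, 0+2=2, 0+6=6, 0+9=9, 0+10=10
a = 2: 2+2=4, 2+6=8, 2+9=11, 2+10=12
a = 6: 6+6=12, 6+9=15, 6+10=16
a = 9: 9+9=18, 9+10=19
a = 10: 10+10=20
Distinct sums: {-4, -2, 0, 2, 4, 6, 7, 8, 9, 10, 11, 12, 15, 16, 18, 19, 20}
|A + A| = 17

|A + A| = 17


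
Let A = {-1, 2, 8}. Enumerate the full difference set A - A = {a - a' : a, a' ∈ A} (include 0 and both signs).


A - A = {a - a' : a, a' ∈ A}.
Compute a - a' for each ordered pair (a, a'):
a = -1: -1--1=0, -1-2=-3, -1-8=-9
a = 2: 2--1=3, 2-2=0, 2-8=-6
a = 8: 8--1=9, 8-2=6, 8-8=0
Collecting distinct values (and noting 0 appears from a-a):
A - A = {-9, -6, -3, 0, 3, 6, 9}
|A - A| = 7

A - A = {-9, -6, -3, 0, 3, 6, 9}


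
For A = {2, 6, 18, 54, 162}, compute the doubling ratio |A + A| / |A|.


|A| = 5.
Compute A + A by enumerating all 25 pairs.
A + A = {4, 8, 12, 20, 24, 36, 56, 60, 72, 108, 164, 168, 180, 216, 324}, so |A + A| = 15.
K = |A + A| / |A| = 15/5 = 3/1 ≈ 3.0000.
Reference: AP of size 5 gives K = 9/5 ≈ 1.8000; a fully generic set of size 5 gives K ≈ 3.0000.

|A| = 5, |A + A| = 15, K = 15/5 = 3/1.


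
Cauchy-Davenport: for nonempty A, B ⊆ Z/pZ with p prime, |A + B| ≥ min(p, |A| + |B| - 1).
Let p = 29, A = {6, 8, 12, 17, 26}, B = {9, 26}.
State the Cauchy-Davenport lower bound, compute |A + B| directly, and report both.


Cauchy-Davenport: |A + B| ≥ min(p, |A| + |B| - 1) for A, B nonempty in Z/pZ.
|A| = 5, |B| = 2, p = 29.
CD lower bound = min(29, 5 + 2 - 1) = min(29, 6) = 6.
Compute A + B mod 29 directly:
a = 6: 6+9=15, 6+26=3
a = 8: 8+9=17, 8+26=5
a = 12: 12+9=21, 12+26=9
a = 17: 17+9=26, 17+26=14
a = 26: 26+9=6, 26+26=23
A + B = {3, 5, 6, 9, 14, 15, 17, 21, 23, 26}, so |A + B| = 10.
Verify: 10 ≥ 6? Yes ✓.

CD lower bound = 6, actual |A + B| = 10.


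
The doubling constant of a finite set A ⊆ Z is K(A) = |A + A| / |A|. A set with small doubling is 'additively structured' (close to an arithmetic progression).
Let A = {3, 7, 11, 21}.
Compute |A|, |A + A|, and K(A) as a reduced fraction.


|A| = 4.
Compute A + A by enumerating all 16 pairs.
A + A = {6, 10, 14, 18, 22, 24, 28, 32, 42}, so |A + A| = 9.
K = |A + A| / |A| = 9/4 (already in lowest terms) ≈ 2.2500.
Reference: AP of size 4 gives K = 7/4 ≈ 1.7500; a fully generic set of size 4 gives K ≈ 2.5000.

|A| = 4, |A + A| = 9, K = 9/4.


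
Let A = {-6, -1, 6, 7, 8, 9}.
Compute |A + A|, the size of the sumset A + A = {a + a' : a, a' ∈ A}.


A + A = {a + a' : a, a' ∈ A}; |A| = 6.
General bounds: 2|A| - 1 ≤ |A + A| ≤ |A|(|A|+1)/2, i.e. 11 ≤ |A + A| ≤ 21.
Lower bound 2|A|-1 is attained iff A is an arithmetic progression.
Enumerate sums a + a' for a ≤ a' (symmetric, so this suffices):
a = -6: -6+-6=-12, -6+-1=-7, -6+6=0, -6+7=1, -6+8=2, -6+9=3
a = -1: -1+-1=-2, -1+6=5, -1+7=6, -1+8=7, -1+9=8
a = 6: 6+6=12, 6+7=13, 6+8=14, 6+9=15
a = 7: 7+7=14, 7+8=15, 7+9=16
a = 8: 8+8=16, 8+9=17
a = 9: 9+9=18
Distinct sums: {-12, -7, -2, 0, 1, 2, 3, 5, 6, 7, 8, 12, 13, 14, 15, 16, 17, 18}
|A + A| = 18

|A + A| = 18


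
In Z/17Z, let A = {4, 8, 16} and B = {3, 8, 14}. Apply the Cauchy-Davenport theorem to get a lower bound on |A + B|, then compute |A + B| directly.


Cauchy-Davenport: |A + B| ≥ min(p, |A| + |B| - 1) for A, B nonempty in Z/pZ.
|A| = 3, |B| = 3, p = 17.
CD lower bound = min(17, 3 + 3 - 1) = min(17, 5) = 5.
Compute A + B mod 17 directly:
a = 4: 4+3=7, 4+8=12, 4+14=1
a = 8: 8+3=11, 8+8=16, 8+14=5
a = 16: 16+3=2, 16+8=7, 16+14=13
A + B = {1, 2, 5, 7, 11, 12, 13, 16}, so |A + B| = 8.
Verify: 8 ≥ 5? Yes ✓.

CD lower bound = 5, actual |A + B| = 8.


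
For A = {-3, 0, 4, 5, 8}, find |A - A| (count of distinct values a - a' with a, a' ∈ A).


A - A = {a - a' : a, a' ∈ A}; |A| = 5.
Bounds: 2|A|-1 ≤ |A - A| ≤ |A|² - |A| + 1, i.e. 9 ≤ |A - A| ≤ 21.
Note: 0 ∈ A - A always (from a - a). The set is symmetric: if d ∈ A - A then -d ∈ A - A.
Enumerate nonzero differences d = a - a' with a > a' (then include -d):
Positive differences: {1, 3, 4, 5, 7, 8, 11}
Full difference set: {0} ∪ (positive diffs) ∪ (negative diffs).
|A - A| = 1 + 2·7 = 15 (matches direct enumeration: 15).

|A - A| = 15


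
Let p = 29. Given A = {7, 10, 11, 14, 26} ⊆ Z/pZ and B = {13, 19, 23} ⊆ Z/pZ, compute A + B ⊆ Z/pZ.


Work in Z/29Z: reduce every sum a + b modulo 29.
Enumerate all 15 pairs:
a = 7: 7+13=20, 7+19=26, 7+23=1
a = 10: 10+13=23, 10+19=0, 10+23=4
a = 11: 11+13=24, 11+19=1, 11+23=5
a = 14: 14+13=27, 14+19=4, 14+23=8
a = 26: 26+13=10, 26+19=16, 26+23=20
Distinct residues collected: {0, 1, 4, 5, 8, 10, 16, 20, 23, 24, 26, 27}
|A + B| = 12 (out of 29 total residues).

A + B = {0, 1, 4, 5, 8, 10, 16, 20, 23, 24, 26, 27}


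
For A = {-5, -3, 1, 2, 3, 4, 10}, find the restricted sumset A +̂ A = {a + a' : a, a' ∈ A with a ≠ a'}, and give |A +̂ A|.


Restricted sumset: A +̂ A = {a + a' : a ∈ A, a' ∈ A, a ≠ a'}.
Equivalently, take A + A and drop any sum 2a that is achievable ONLY as a + a for a ∈ A (i.e. sums representable only with equal summands).
Enumerate pairs (a, a') with a < a' (symmetric, so each unordered pair gives one sum; this covers all a ≠ a'):
  -5 + -3 = -8
  -5 + 1 = -4
  -5 + 2 = -3
  -5 + 3 = -2
  -5 + 4 = -1
  -5 + 10 = 5
  -3 + 1 = -2
  -3 + 2 = -1
  -3 + 3 = 0
  -3 + 4 = 1
  -3 + 10 = 7
  1 + 2 = 3
  1 + 3 = 4
  1 + 4 = 5
  1 + 10 = 11
  2 + 3 = 5
  2 + 4 = 6
  2 + 10 = 12
  3 + 4 = 7
  3 + 10 = 13
  4 + 10 = 14
Collected distinct sums: {-8, -4, -3, -2, -1, 0, 1, 3, 4, 5, 6, 7, 11, 12, 13, 14}
|A +̂ A| = 16
(Reference bound: |A +̂ A| ≥ 2|A| - 3 for |A| ≥ 2, with |A| = 7 giving ≥ 11.)

|A +̂ A| = 16


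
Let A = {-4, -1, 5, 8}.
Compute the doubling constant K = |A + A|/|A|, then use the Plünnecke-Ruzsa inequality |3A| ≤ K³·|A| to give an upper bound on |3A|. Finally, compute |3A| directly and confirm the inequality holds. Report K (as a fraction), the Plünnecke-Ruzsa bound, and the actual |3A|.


|A| = 4.
Step 1: Compute A + A by enumerating all 16 pairs.
A + A = {-8, -5, -2, 1, 4, 7, 10, 13, 16}, so |A + A| = 9.
Step 2: Doubling constant K = |A + A|/|A| = 9/4 = 9/4 ≈ 2.2500.
Step 3: Plünnecke-Ruzsa gives |3A| ≤ K³·|A| = (2.2500)³ · 4 ≈ 45.5625.
Step 4: Compute 3A = A + A + A directly by enumerating all triples (a,b,c) ∈ A³; |3A| = 13.
Step 5: Check 13 ≤ 45.5625? Yes ✓.

K = 9/4, Plünnecke-Ruzsa bound K³|A| ≈ 45.5625, |3A| = 13, inequality holds.


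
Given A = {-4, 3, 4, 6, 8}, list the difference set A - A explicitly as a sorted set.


A - A = {a - a' : a, a' ∈ A}.
Compute a - a' for each ordered pair (a, a'):
a = -4: -4--4=0, -4-3=-7, -4-4=-8, -4-6=-10, -4-8=-12
a = 3: 3--4=7, 3-3=0, 3-4=-1, 3-6=-3, 3-8=-5
a = 4: 4--4=8, 4-3=1, 4-4=0, 4-6=-2, 4-8=-4
a = 6: 6--4=10, 6-3=3, 6-4=2, 6-6=0, 6-8=-2
a = 8: 8--4=12, 8-3=5, 8-4=4, 8-6=2, 8-8=0
Collecting distinct values (and noting 0 appears from a-a):
A - A = {-12, -10, -8, -7, -5, -4, -3, -2, -1, 0, 1, 2, 3, 4, 5, 7, 8, 10, 12}
|A - A| = 19

A - A = {-12, -10, -8, -7, -5, -4, -3, -2, -1, 0, 1, 2, 3, 4, 5, 7, 8, 10, 12}


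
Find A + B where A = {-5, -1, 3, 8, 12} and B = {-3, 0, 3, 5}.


A + B = {a + b : a ∈ A, b ∈ B}.
Enumerate all |A|·|B| = 5·4 = 20 pairs (a, b) and collect distinct sums.
a = -5: -5+-3=-8, -5+0=-5, -5+3=-2, -5+5=0
a = -1: -1+-3=-4, -1+0=-1, -1+3=2, -1+5=4
a = 3: 3+-3=0, 3+0=3, 3+3=6, 3+5=8
a = 8: 8+-3=5, 8+0=8, 8+3=11, 8+5=13
a = 12: 12+-3=9, 12+0=12, 12+3=15, 12+5=17
Collecting distinct sums: A + B = {-8, -5, -4, -2, -1, 0, 2, 3, 4, 5, 6, 8, 9, 11, 12, 13, 15, 17}
|A + B| = 18

A + B = {-8, -5, -4, -2, -1, 0, 2, 3, 4, 5, 6, 8, 9, 11, 12, 13, 15, 17}


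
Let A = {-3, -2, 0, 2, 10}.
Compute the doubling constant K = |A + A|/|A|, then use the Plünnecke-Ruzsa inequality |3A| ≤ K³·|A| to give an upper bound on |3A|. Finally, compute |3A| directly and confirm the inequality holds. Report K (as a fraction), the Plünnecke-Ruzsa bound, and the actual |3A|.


|A| = 5.
Step 1: Compute A + A by enumerating all 25 pairs.
A + A = {-6, -5, -4, -3, -2, -1, 0, 2, 4, 7, 8, 10, 12, 20}, so |A + A| = 14.
Step 2: Doubling constant K = |A + A|/|A| = 14/5 = 14/5 ≈ 2.8000.
Step 3: Plünnecke-Ruzsa gives |3A| ≤ K³·|A| = (2.8000)³ · 5 ≈ 109.7600.
Step 4: Compute 3A = A + A + A directly by enumerating all triples (a,b,c) ∈ A³; |3A| = 26.
Step 5: Check 26 ≤ 109.7600? Yes ✓.

K = 14/5, Plünnecke-Ruzsa bound K³|A| ≈ 109.7600, |3A| = 26, inequality holds.


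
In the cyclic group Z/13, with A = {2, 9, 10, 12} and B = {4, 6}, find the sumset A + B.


Work in Z/13Z: reduce every sum a + b modulo 13.
Enumerate all 8 pairs:
a = 2: 2+4=6, 2+6=8
a = 9: 9+4=0, 9+6=2
a = 10: 10+4=1, 10+6=3
a = 12: 12+4=3, 12+6=5
Distinct residues collected: {0, 1, 2, 3, 5, 6, 8}
|A + B| = 7 (out of 13 total residues).

A + B = {0, 1, 2, 3, 5, 6, 8}


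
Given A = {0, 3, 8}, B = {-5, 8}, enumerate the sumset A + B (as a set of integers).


A + B = {a + b : a ∈ A, b ∈ B}.
Enumerate all |A|·|B| = 3·2 = 6 pairs (a, b) and collect distinct sums.
a = 0: 0+-5=-5, 0+8=8
a = 3: 3+-5=-2, 3+8=11
a = 8: 8+-5=3, 8+8=16
Collecting distinct sums: A + B = {-5, -2, 3, 8, 11, 16}
|A + B| = 6

A + B = {-5, -2, 3, 8, 11, 16}


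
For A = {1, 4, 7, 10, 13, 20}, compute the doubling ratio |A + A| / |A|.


|A| = 6.
Compute A + A by enumerating all 36 pairs.
A + A = {2, 5, 8, 11, 14, 17, 20, 21, 23, 24, 26, 27, 30, 33, 40}, so |A + A| = 15.
K = |A + A| / |A| = 15/6 = 5/2 ≈ 2.5000.
Reference: AP of size 6 gives K = 11/6 ≈ 1.8333; a fully generic set of size 6 gives K ≈ 3.5000.

|A| = 6, |A + A| = 15, K = 15/6 = 5/2.


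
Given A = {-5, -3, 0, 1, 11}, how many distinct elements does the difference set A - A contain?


A - A = {a - a' : a, a' ∈ A}; |A| = 5.
Bounds: 2|A|-1 ≤ |A - A| ≤ |A|² - |A| + 1, i.e. 9 ≤ |A - A| ≤ 21.
Note: 0 ∈ A - A always (from a - a). The set is symmetric: if d ∈ A - A then -d ∈ A - A.
Enumerate nonzero differences d = a - a' with a > a' (then include -d):
Positive differences: {1, 2, 3, 4, 5, 6, 10, 11, 14, 16}
Full difference set: {0} ∪ (positive diffs) ∪ (negative diffs).
|A - A| = 1 + 2·10 = 21 (matches direct enumeration: 21).

|A - A| = 21


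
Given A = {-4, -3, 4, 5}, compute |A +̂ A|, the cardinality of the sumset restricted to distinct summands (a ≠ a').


Restricted sumset: A +̂ A = {a + a' : a ∈ A, a' ∈ A, a ≠ a'}.
Equivalently, take A + A and drop any sum 2a that is achievable ONLY as a + a for a ∈ A (i.e. sums representable only with equal summands).
Enumerate pairs (a, a') with a < a' (symmetric, so each unordered pair gives one sum; this covers all a ≠ a'):
  -4 + -3 = -7
  -4 + 4 = 0
  -4 + 5 = 1
  -3 + 4 = 1
  -3 + 5 = 2
  4 + 5 = 9
Collected distinct sums: {-7, 0, 1, 2, 9}
|A +̂ A| = 5
(Reference bound: |A +̂ A| ≥ 2|A| - 3 for |A| ≥ 2, with |A| = 4 giving ≥ 5.)

|A +̂ A| = 5


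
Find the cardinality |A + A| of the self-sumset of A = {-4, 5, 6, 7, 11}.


A + A = {a + a' : a, a' ∈ A}; |A| = 5.
General bounds: 2|A| - 1 ≤ |A + A| ≤ |A|(|A|+1)/2, i.e. 9 ≤ |A + A| ≤ 15.
Lower bound 2|A|-1 is attained iff A is an arithmetic progression.
Enumerate sums a + a' for a ≤ a' (symmetric, so this suffices):
a = -4: -4+-4=-8, -4+5=1, -4+6=2, -4+7=3, -4+11=7
a = 5: 5+5=10, 5+6=11, 5+7=12, 5+11=16
a = 6: 6+6=12, 6+7=13, 6+11=17
a = 7: 7+7=14, 7+11=18
a = 11: 11+11=22
Distinct sums: {-8, 1, 2, 3, 7, 10, 11, 12, 13, 14, 16, 17, 18, 22}
|A + A| = 14

|A + A| = 14


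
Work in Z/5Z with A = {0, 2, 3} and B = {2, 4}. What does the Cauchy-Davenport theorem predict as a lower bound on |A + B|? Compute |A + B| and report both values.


Cauchy-Davenport: |A + B| ≥ min(p, |A| + |B| - 1) for A, B nonempty in Z/pZ.
|A| = 3, |B| = 2, p = 5.
CD lower bound = min(5, 3 + 2 - 1) = min(5, 4) = 4.
Compute A + B mod 5 directly:
a = 0: 0+2=2, 0+4=4
a = 2: 2+2=4, 2+4=1
a = 3: 3+2=0, 3+4=2
A + B = {0, 1, 2, 4}, so |A + B| = 4.
Verify: 4 ≥ 4? Yes ✓.

CD lower bound = 4, actual |A + B| = 4.


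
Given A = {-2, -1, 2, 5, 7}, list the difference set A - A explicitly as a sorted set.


A - A = {a - a' : a, a' ∈ A}.
Compute a - a' for each ordered pair (a, a'):
a = -2: -2--2=0, -2--1=-1, -2-2=-4, -2-5=-7, -2-7=-9
a = -1: -1--2=1, -1--1=0, -1-2=-3, -1-5=-6, -1-7=-8
a = 2: 2--2=4, 2--1=3, 2-2=0, 2-5=-3, 2-7=-5
a = 5: 5--2=7, 5--1=6, 5-2=3, 5-5=0, 5-7=-2
a = 7: 7--2=9, 7--1=8, 7-2=5, 7-5=2, 7-7=0
Collecting distinct values (and noting 0 appears from a-a):
A - A = {-9, -8, -7, -6, -5, -4, -3, -2, -1, 0, 1, 2, 3, 4, 5, 6, 7, 8, 9}
|A - A| = 19

A - A = {-9, -8, -7, -6, -5, -4, -3, -2, -1, 0, 1, 2, 3, 4, 5, 6, 7, 8, 9}


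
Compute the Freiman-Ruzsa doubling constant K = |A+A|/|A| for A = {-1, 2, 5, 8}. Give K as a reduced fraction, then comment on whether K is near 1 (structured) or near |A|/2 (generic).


|A| = 4.
Compute A + A by enumerating all 16 pairs.
A + A = {-2, 1, 4, 7, 10, 13, 16}, so |A + A| = 7.
K = |A + A| / |A| = 7/4 (already in lowest terms) ≈ 1.7500.
Reference: AP of size 4 gives K = 7/4 ≈ 1.7500; a fully generic set of size 4 gives K ≈ 2.5000.

|A| = 4, |A + A| = 7, K = 7/4.


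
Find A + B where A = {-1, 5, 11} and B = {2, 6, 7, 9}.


A + B = {a + b : a ∈ A, b ∈ B}.
Enumerate all |A|·|B| = 3·4 = 12 pairs (a, b) and collect distinct sums.
a = -1: -1+2=1, -1+6=5, -1+7=6, -1+9=8
a = 5: 5+2=7, 5+6=11, 5+7=12, 5+9=14
a = 11: 11+2=13, 11+6=17, 11+7=18, 11+9=20
Collecting distinct sums: A + B = {1, 5, 6, 7, 8, 11, 12, 13, 14, 17, 18, 20}
|A + B| = 12

A + B = {1, 5, 6, 7, 8, 11, 12, 13, 14, 17, 18, 20}


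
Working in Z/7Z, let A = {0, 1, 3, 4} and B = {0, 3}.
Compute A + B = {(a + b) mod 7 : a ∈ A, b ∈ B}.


Work in Z/7Z: reduce every sum a + b modulo 7.
Enumerate all 8 pairs:
a = 0: 0+0=0, 0+3=3
a = 1: 1+0=1, 1+3=4
a = 3: 3+0=3, 3+3=6
a = 4: 4+0=4, 4+3=0
Distinct residues collected: {0, 1, 3, 4, 6}
|A + B| = 5 (out of 7 total residues).

A + B = {0, 1, 3, 4, 6}


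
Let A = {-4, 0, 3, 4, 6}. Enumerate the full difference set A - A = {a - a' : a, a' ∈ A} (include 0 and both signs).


A - A = {a - a' : a, a' ∈ A}.
Compute a - a' for each ordered pair (a, a'):
a = -4: -4--4=0, -4-0=-4, -4-3=-7, -4-4=-8, -4-6=-10
a = 0: 0--4=4, 0-0=0, 0-3=-3, 0-4=-4, 0-6=-6
a = 3: 3--4=7, 3-0=3, 3-3=0, 3-4=-1, 3-6=-3
a = 4: 4--4=8, 4-0=4, 4-3=1, 4-4=0, 4-6=-2
a = 6: 6--4=10, 6-0=6, 6-3=3, 6-4=2, 6-6=0
Collecting distinct values (and noting 0 appears from a-a):
A - A = {-10, -8, -7, -6, -4, -3, -2, -1, 0, 1, 2, 3, 4, 6, 7, 8, 10}
|A - A| = 17

A - A = {-10, -8, -7, -6, -4, -3, -2, -1, 0, 1, 2, 3, 4, 6, 7, 8, 10}


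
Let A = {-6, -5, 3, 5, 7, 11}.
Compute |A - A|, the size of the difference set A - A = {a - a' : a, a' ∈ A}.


A - A = {a - a' : a, a' ∈ A}; |A| = 6.
Bounds: 2|A|-1 ≤ |A - A| ≤ |A|² - |A| + 1, i.e. 11 ≤ |A - A| ≤ 31.
Note: 0 ∈ A - A always (from a - a). The set is symmetric: if d ∈ A - A then -d ∈ A - A.
Enumerate nonzero differences d = a - a' with a > a' (then include -d):
Positive differences: {1, 2, 4, 6, 8, 9, 10, 11, 12, 13, 16, 17}
Full difference set: {0} ∪ (positive diffs) ∪ (negative diffs).
|A - A| = 1 + 2·12 = 25 (matches direct enumeration: 25).

|A - A| = 25


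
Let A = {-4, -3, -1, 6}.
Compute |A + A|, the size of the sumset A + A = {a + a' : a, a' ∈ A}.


A + A = {a + a' : a, a' ∈ A}; |A| = 4.
General bounds: 2|A| - 1 ≤ |A + A| ≤ |A|(|A|+1)/2, i.e. 7 ≤ |A + A| ≤ 10.
Lower bound 2|A|-1 is attained iff A is an arithmetic progression.
Enumerate sums a + a' for a ≤ a' (symmetric, so this suffices):
a = -4: -4+-4=-8, -4+-3=-7, -4+-1=-5, -4+6=2
a = -3: -3+-3=-6, -3+-1=-4, -3+6=3
a = -1: -1+-1=-2, -1+6=5
a = 6: 6+6=12
Distinct sums: {-8, -7, -6, -5, -4, -2, 2, 3, 5, 12}
|A + A| = 10

|A + A| = 10


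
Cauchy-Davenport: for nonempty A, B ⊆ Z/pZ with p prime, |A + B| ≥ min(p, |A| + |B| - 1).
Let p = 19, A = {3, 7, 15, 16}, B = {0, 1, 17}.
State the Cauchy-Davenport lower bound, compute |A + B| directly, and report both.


Cauchy-Davenport: |A + B| ≥ min(p, |A| + |B| - 1) for A, B nonempty in Z/pZ.
|A| = 4, |B| = 3, p = 19.
CD lower bound = min(19, 4 + 3 - 1) = min(19, 6) = 6.
Compute A + B mod 19 directly:
a = 3: 3+0=3, 3+1=4, 3+17=1
a = 7: 7+0=7, 7+1=8, 7+17=5
a = 15: 15+0=15, 15+1=16, 15+17=13
a = 16: 16+0=16, 16+1=17, 16+17=14
A + B = {1, 3, 4, 5, 7, 8, 13, 14, 15, 16, 17}, so |A + B| = 11.
Verify: 11 ≥ 6? Yes ✓.

CD lower bound = 6, actual |A + B| = 11.


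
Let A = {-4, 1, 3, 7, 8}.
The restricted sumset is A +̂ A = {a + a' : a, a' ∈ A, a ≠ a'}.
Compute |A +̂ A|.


Restricted sumset: A +̂ A = {a + a' : a ∈ A, a' ∈ A, a ≠ a'}.
Equivalently, take A + A and drop any sum 2a that is achievable ONLY as a + a for a ∈ A (i.e. sums representable only with equal summands).
Enumerate pairs (a, a') with a < a' (symmetric, so each unordered pair gives one sum; this covers all a ≠ a'):
  -4 + 1 = -3
  -4 + 3 = -1
  -4 + 7 = 3
  -4 + 8 = 4
  1 + 3 = 4
  1 + 7 = 8
  1 + 8 = 9
  3 + 7 = 10
  3 + 8 = 11
  7 + 8 = 15
Collected distinct sums: {-3, -1, 3, 4, 8, 9, 10, 11, 15}
|A +̂ A| = 9
(Reference bound: |A +̂ A| ≥ 2|A| - 3 for |A| ≥ 2, with |A| = 5 giving ≥ 7.)

|A +̂ A| = 9


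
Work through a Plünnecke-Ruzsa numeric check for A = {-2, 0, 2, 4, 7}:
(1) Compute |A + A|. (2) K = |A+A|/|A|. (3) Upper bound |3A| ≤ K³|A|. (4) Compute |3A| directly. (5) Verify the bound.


|A| = 5.
Step 1: Compute A + A by enumerating all 25 pairs.
A + A = {-4, -2, 0, 2, 4, 5, 6, 7, 8, 9, 11, 14}, so |A + A| = 12.
Step 2: Doubling constant K = |A + A|/|A| = 12/5 = 12/5 ≈ 2.4000.
Step 3: Plünnecke-Ruzsa gives |3A| ≤ K³·|A| = (2.4000)³ · 5 ≈ 69.1200.
Step 4: Compute 3A = A + A + A directly by enumerating all triples (a,b,c) ∈ A³; |3A| = 21.
Step 5: Check 21 ≤ 69.1200? Yes ✓.

K = 12/5, Plünnecke-Ruzsa bound K³|A| ≈ 69.1200, |3A| = 21, inequality holds.


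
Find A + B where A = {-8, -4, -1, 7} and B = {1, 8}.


A + B = {a + b : a ∈ A, b ∈ B}.
Enumerate all |A|·|B| = 4·2 = 8 pairs (a, b) and collect distinct sums.
a = -8: -8+1=-7, -8+8=0
a = -4: -4+1=-3, -4+8=4
a = -1: -1+1=0, -1+8=7
a = 7: 7+1=8, 7+8=15
Collecting distinct sums: A + B = {-7, -3, 0, 4, 7, 8, 15}
|A + B| = 7

A + B = {-7, -3, 0, 4, 7, 8, 15}


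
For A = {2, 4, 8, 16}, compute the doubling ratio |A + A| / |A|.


|A| = 4.
Compute A + A by enumerating all 16 pairs.
A + A = {4, 6, 8, 10, 12, 16, 18, 20, 24, 32}, so |A + A| = 10.
K = |A + A| / |A| = 10/4 = 5/2 ≈ 2.5000.
Reference: AP of size 4 gives K = 7/4 ≈ 1.7500; a fully generic set of size 4 gives K ≈ 2.5000.

|A| = 4, |A + A| = 10, K = 10/4 = 5/2.


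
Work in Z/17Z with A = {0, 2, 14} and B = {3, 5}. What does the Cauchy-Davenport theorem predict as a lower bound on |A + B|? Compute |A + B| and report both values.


Cauchy-Davenport: |A + B| ≥ min(p, |A| + |B| - 1) for A, B nonempty in Z/pZ.
|A| = 3, |B| = 2, p = 17.
CD lower bound = min(17, 3 + 2 - 1) = min(17, 4) = 4.
Compute A + B mod 17 directly:
a = 0: 0+3=3, 0+5=5
a = 2: 2+3=5, 2+5=7
a = 14: 14+3=0, 14+5=2
A + B = {0, 2, 3, 5, 7}, so |A + B| = 5.
Verify: 5 ≥ 4? Yes ✓.

CD lower bound = 4, actual |A + B| = 5.


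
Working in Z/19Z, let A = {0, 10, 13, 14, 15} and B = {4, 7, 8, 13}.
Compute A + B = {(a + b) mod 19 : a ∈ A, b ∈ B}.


Work in Z/19Z: reduce every sum a + b modulo 19.
Enumerate all 20 pairs:
a = 0: 0+4=4, 0+7=7, 0+8=8, 0+13=13
a = 10: 10+4=14, 10+7=17, 10+8=18, 10+13=4
a = 13: 13+4=17, 13+7=1, 13+8=2, 13+13=7
a = 14: 14+4=18, 14+7=2, 14+8=3, 14+13=8
a = 15: 15+4=0, 15+7=3, 15+8=4, 15+13=9
Distinct residues collected: {0, 1, 2, 3, 4, 7, 8, 9, 13, 14, 17, 18}
|A + B| = 12 (out of 19 total residues).

A + B = {0, 1, 2, 3, 4, 7, 8, 9, 13, 14, 17, 18}
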